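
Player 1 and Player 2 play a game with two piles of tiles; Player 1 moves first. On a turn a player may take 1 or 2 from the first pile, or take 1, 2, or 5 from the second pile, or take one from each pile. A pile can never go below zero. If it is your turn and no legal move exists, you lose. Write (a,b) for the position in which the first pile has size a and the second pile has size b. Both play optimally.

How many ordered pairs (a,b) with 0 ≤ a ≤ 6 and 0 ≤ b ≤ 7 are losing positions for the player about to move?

19

Positions with no move are L. A position that does have a move is losing for the player to move precisely when every available move leads to a winning position for the opponent. Fill in the labels:
Every move lowers a or b (never raises either), so fill the grid row by row in increasing a, and left to right within a row: each cell's successors are then already labelled.
      b=0  b=1  b=2  b=3  b=4  b=5  b=6  b=7
a=0:    L    W    W    L    W    W    L    W
a=1:    W    W    L    W    W    L    W    W
a=2:    W    L    W    W    L    W    W    L
a=3:    L    W    W    L    W    W    L    W
a=4:    W    W    L    W    W    L    W    W
a=5:    W    L    W    W    L    W    W    L
a=6:    L    W    W    L    W    W    L    W
Cells with no legal move (terminal, hence L): (0,0).
The remaining L cells, each justified by listing all of its moves:
(0,3): only reaches (0,2)(W), (0,1)(W), all W → L
(0,6): only reaches (0,5)(W), (0,4)(W), (0,1)(W), all W → L
(1,2): only reaches (0,2)(W), (1,1)(W), (1,0)(W), (0,1)(W), all W → L
(1,5): only reaches (0,5)(W), (1,4)(W), (1,3)(W), (1,0)(W), (0,4)(W), all W → L
(2,1): only reaches (1,1)(W), (0,1)(W), (2,0)(W), (1,0)(W), all W → L
(2,4): only reaches (1,4)(W), (0,4)(W), (2,3)(W), (2,2)(W), (1,3)(W), all W → L
(2,7): only reaches (1,7)(W), (0,7)(W), (2,6)(W), (2,5)(W), (2,2)(W), (1,6)(W), all W → L
(3,0): only reaches (2,0)(W), (1,0)(W), all W → L
(3,3): only reaches (2,3)(W), (1,3)(W), (3,2)(W), (3,1)(W), (2,2)(W), all W → L
(3,6): only reaches (2,6)(W), (1,6)(W), (3,5)(W), (3,4)(W), (3,1)(W), (2,5)(W), all W → L
(4,2): only reaches (3,2)(W), (2,2)(W), (4,1)(W), (4,0)(W), (3,1)(W), all W → L
(4,5): only reaches (3,5)(W), (2,5)(W), (4,4)(W), (4,3)(W), (4,0)(W), (3,4)(W), all W → L
(5,1): only reaches (4,1)(W), (3,1)(W), (5,0)(W), (4,0)(W), all W → L
(5,4): only reaches (4,4)(W), (3,4)(W), (5,3)(W), (5,2)(W), (4,3)(W), all W → L
(5,7): only reaches (4,7)(W), (3,7)(W), (5,6)(W), (5,5)(W), (5,2)(W), (4,6)(W), all W → L
(6,0): only reaches (5,0)(W), (4,0)(W), all W → L
(6,3): only reaches (5,3)(W), (4,3)(W), (6,2)(W), (6,1)(W), (5,2)(W), all W → L
(6,6): only reaches (5,6)(W), (4,6)(W), (6,5)(W), (6,4)(W), (6,1)(W), (5,5)(W), all W → L
Every other cell has at least one move into one of the L cells above, so it is W.
L cells per row: a=0: 3, a=1: 2, a=2: 3, a=3: 3, a=4: 2, a=5: 3, a=6: 3; total 19.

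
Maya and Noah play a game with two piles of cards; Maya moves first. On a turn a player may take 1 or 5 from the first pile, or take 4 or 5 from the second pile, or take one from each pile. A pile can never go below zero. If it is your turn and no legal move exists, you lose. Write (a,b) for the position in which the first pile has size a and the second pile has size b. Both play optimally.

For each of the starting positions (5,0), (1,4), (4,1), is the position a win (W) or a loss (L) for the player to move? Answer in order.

(5,0): W, (1,4): W, (4,1): L

Label each position W (a win for the player to move) or L (a loss). A position with no legal move is L; any other position is W exactly when some move reaches an L, and L when every move reaches a W.
No move ever increases a pile, so every position that can arise here has a ≤ 5 and b ≤ 4; it is enough to label the cells with 0 ≤ a ≤ 5 and 0 ≤ b ≤ 4.
Every move lowers a or b (never raises either), so fill the grid row by row in increasing a, and left to right within a row: each cell's successors are then already labelled.
      b=0  b=1  b=2  b=3  b=4
a=0:    L    L    L    L    W
a=1:    W    W    W    W    W
a=2:    L    L    L    L    W
a=3:    W    W    W    W    W
a=4:    L    L    L    L    W
a=5:    W    W    W    W    W
Cells with no legal move (terminal, hence L): (0,0), (0,1), (0,2), (0,3).
The remaining L cells, each justified by listing all of its moves:
(2,0): the only move is to (1,0)(W), a W ⇒ L
(2,1): moves to (1,1)(W), (1,0)(W); every one is W ⇒ L
(2,2): moves to (1,2)(W), (1,1)(W); every one is W ⇒ L
(2,3): moves to (1,3)(W), (1,2)(W); every one is W ⇒ L
(4,0): the only move is to (3,0)(W), a W ⇒ L
(4,1): moves to (3,1)(W), (3,0)(W); every one is W ⇒ L
(4,2): moves to (3,2)(W), (3,1)(W); every one is W ⇒ L
(4,3): moves to (3,3)(W), (3,2)(W); every one is W ⇒ L
Every other cell has at least one move into one of the L cells above, so it is W.
(5,0): the move to (4,0) reaches an L cell, so W
(1,4): the move to (0,3) reaches an L cell, so W
(4,1): one of the L cells justified above, so L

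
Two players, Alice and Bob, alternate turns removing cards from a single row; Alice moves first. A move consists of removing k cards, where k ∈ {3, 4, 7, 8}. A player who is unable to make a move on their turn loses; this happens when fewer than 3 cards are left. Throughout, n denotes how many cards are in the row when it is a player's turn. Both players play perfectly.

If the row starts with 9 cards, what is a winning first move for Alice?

Work bottom-up. With no move the player to move loses. Otherwise the position is W if at least one move leads to an L position for the opponent, and L if every move leads to a W.
n=0: no move → L
n=1: no move → L
n=2: no move → L
n=3: W (go to 0, an L position)
n=4: W (go to 1, an L position)
n=5: W (go to 2, an L position)
n=6: W (go to 2, an L position)
n=7: W (go to 0, an L position)
n=8: W (go to 1, an L position)
n=9: W (go to 2, an L position)
From 9, the L positions reachable in one move are: 2, 1. Any move reaching one of these is winning.

Remove 7, leaving 2.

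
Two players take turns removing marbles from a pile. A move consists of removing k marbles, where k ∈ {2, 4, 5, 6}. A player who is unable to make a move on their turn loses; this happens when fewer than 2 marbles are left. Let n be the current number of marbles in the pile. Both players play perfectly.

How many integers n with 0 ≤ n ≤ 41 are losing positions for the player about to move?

Use the standard recursion: the mover loses at a terminal position; elsewhere, the mover wins exactly when some move hands the opponent an L position.
n=0: no move → L
n=1: no move → L
n=2: can move to 0, which is L ⇒ W
n=3: can move to 1, which is L ⇒ W
n=4: can move to 0, which is L ⇒ W
n=5: can move to 1, which is L ⇒ W
n=6: can move to 1, which is L ⇒ W
n=7: can move to 1, which is L ⇒ W
n=8: moves to 6(W), 4(W), 3(W), 2(W); every one is W ⇒ L
n=9: moves to 7(W), 5(W), 4(W), 3(W); every one is W ⇒ L
n=10: can move to 8, which is L ⇒ W
n=11: can move to 9, which is L ⇒ W
n=12: can move to 8, which is L ⇒ W
n=13: can move to 9, which is L ⇒ W
n=14: can move to 9, which is L ⇒ W
n=15: can move to 9, which is L ⇒ W
n=16: moves to 14(W), 12(W), 11(W), 10(W); every one is W ⇒ L
n=17: moves to 15(W), 13(W), 12(W), 11(W); every one is W ⇒ L
n=18: can move to 16, which is L ⇒ W
n=19: can move to 17, which is L ⇒ W
n=20: can move to 16, which is L ⇒ W
n=21: can move to 17, which is L ⇒ W
n=22: can move to 17, which is L ⇒ W
n=23: can move to 17, which is L ⇒ W
n=24: moves to 22(W), 20(W), 19(W), 18(W); every one is W ⇒ L
n=25: moves to 23(W), 21(W), 20(W), 19(W); every one is W ⇒ L
n=26: can move to 24, which is L ⇒ W
n=27: can move to 25, which is L ⇒ W
n=28: can move to 24, which is L ⇒ W
n=29: can move to 25, which is L ⇒ W
n=30: can move to 25, which is L ⇒ W
n=31: can move to 25, which is L ⇒ W
n=32: moves to 30(W), 28(W), 27(W), 26(W); every one is W ⇒ L
n=33: moves to 31(W), 29(W), 28(W), 27(W); every one is W ⇒ L
n=34: can move to 32, which is L ⇒ W
n=35: can move to 33, which is L ⇒ W
n=36: can move to 32, which is L ⇒ W
n=37: can move to 33, which is L ⇒ W
n=38: can move to 33, which is L ⇒ W
n=39: can move to 33, which is L ⇒ W
n=40: moves to 38(W), 36(W), 35(W), 34(W); every one is W ⇒ L
n=41: moves to 39(W), 37(W), 36(W), 35(W); every one is W ⇒ L
L entries with 0 ≤ n ≤ 41: n = 0, 1, 8, 9, 16, 17, 24, 25, 32, 33, 40, 41; that makes 12.

12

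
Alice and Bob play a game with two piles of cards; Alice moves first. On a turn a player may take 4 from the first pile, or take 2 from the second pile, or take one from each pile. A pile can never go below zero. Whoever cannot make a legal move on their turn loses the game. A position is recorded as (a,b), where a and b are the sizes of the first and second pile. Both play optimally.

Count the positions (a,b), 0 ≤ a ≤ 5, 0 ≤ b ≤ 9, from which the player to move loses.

Positions with no move are L. A position that does have a move is losing for the player to move precisely when every available move leads to a winning position for the opponent. Fill in the labels:
Every move lowers a or b (never raises either), so fill the grid row by row in increasing a, and left to right within a row: each cell's successors are then already labelled.
      b=0  b=1  b=2  b=3  b=4  b=5  b=6  b=7  b=8  b=9
a=0:    L    L    W    W    L    L    W    W    L    L
a=1:    L    W    W    L    L    W    W    L    L    W
a=2:    L    W    W    L    W    W    L    L    W    W
a=3:    L    W    W    L    W    W    L    W    W    L
a=4:    W    W    L    L    W    W    L    W    W    W
a=5:    W    L    L    W    W    L    L    W    W    L
Cells with no legal move (terminal, hence L): (0,0), (0,1), (1,0), (2,0), (3,0).
The remaining L cells, each justified by listing all of its moves:
(0,4): →(0,2)(W) only, which is W, so L
(0,5): →(0,3)(W) only, which is W, so L
(0,8): →(0,6)(W) only, which is W, so L
(0,9): →(0,7)(W) only, which is W, so L
(1,3): →(1,1)(W), (0,2)(W) — all W, so L
(1,4): →(1,2)(W), (0,3)(W) — all W, so L
(1,7): →(1,5)(W), (0,6)(W) — all W, so L
(1,8): →(1,6)(W), (0,7)(W) — all W, so L
(2,3): →(2,1)(W), (1,2)(W) — all W, so L
(2,6): →(2,4)(W), (1,5)(W) — all W, so L
(2,7): →(2,5)(W), (1,6)(W) — all W, so L
(3,3): →(3,1)(W), (2,2)(W) — all W, so L
(3,6): →(3,4)(W), (2,5)(W) — all W, so L
(3,9): →(3,7)(W), (2,8)(W) — all W, so L
(4,2): →(0,2)(W), (4,0)(W), (3,1)(W) — all W, so L
(4,3): →(0,3)(W), (4,1)(W), (3,2)(W) — all W, so L
(4,6): →(0,6)(W), (4,4)(W), (3,5)(W) — all W, so L
(5,1): →(1,1)(W), (4,0)(W) — all W, so L
(5,2): →(1,2)(W), (5,0)(W), (4,1)(W) — all W, so L
(5,5): →(1,5)(W), (5,3)(W), (4,4)(W) — all W, so L
(5,6): →(1,6)(W), (5,4)(W), (4,5)(W) — all W, so L
(5,9): →(1,9)(W), (5,7)(W), (4,8)(W) — all W, so L
Every other cell has at least one move into one of the L cells above, so it is W.
L cells per row: a=0: 6, a=1: 5, a=2: 4, a=3: 4, a=4: 3, a=5: 5; total 27.

27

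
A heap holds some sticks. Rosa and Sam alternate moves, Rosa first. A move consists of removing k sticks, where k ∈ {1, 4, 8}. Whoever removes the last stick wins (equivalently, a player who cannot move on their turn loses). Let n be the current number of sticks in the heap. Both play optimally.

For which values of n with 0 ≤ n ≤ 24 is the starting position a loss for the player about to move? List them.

Use the standard recursion: the mover loses at a terminal position; elsewhere, the mover wins exactly when some move hands the opponent an L position.
n=0: no move → L
n=1: reaches L-position 0 → W
n=2: only reaches 1(W), which is W → L
n=3: reaches L-position 2 → W
n=4: reaches L-position 0 → W
n=5: only reaches 4(W), 1(W), all W → L
n=6: reaches L-position 5 → W
n=7: only reaches 6(W), 3(W), all W → L
n=8: reaches L-position 7 → W
n=9: reaches L-position 5 → W
n=10: reaches L-position 2 → W
n=11: reaches L-position 7 → W
n=12: only reaches 11(W), 8(W), 4(W), all W → L
n=13: reaches L-position 12 → W
n=14: only reaches 13(W), 10(W), 6(W), all W → L
n=15: reaches L-position 14 → W
n=16: reaches L-position 12 → W
n=17: only reaches 16(W), 13(W), 9(W), all W → L
n=18: reaches L-position 17 → W
n=19: only reaches 18(W), 15(W), 11(W), all W → L
n=20: reaches L-position 19 → W
n=21: reaches L-position 17 → W
n=22: reaches L-position 14 → W
n=23: reaches L-position 19 → W
n=24: only reaches 23(W), 20(W), 16(W), all W → L
Reading off the rows marked L gives the requested list; there are 9 such values of n.

0, 2, 5, 7, 12, 14, 17, 19, 24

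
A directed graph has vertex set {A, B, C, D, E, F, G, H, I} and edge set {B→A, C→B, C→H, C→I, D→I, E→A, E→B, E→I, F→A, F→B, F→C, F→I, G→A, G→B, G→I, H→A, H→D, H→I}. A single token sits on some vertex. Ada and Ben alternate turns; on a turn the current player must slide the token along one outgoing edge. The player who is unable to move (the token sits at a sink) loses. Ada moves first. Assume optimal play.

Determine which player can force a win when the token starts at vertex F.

Ada wins.

Work bottom-up. With no move the player to move loses. Otherwise the position is W if at least one move leads to an L position for the opponent, and L if every move leads to a W.
Every edge goes from a vertex to one that appears earlier in the order I, A, D, H, B, C, E, F, G, so processing vertices in that order labels each vertex after all of its successors.
I: no outgoing edge → L
A: no outgoing edge → L
D: can move to I, which is L ⇒ W
H: can move to A, which is L ⇒ W
B: can move to A, which is L ⇒ W
C: can move to I, which is L ⇒ W
E: can move to A, which is L ⇒ W
F: can move to A, which is L ⇒ W
G: can move to A, which is L ⇒ W
The starting position F is W: Ada should move to A, handing over an L position.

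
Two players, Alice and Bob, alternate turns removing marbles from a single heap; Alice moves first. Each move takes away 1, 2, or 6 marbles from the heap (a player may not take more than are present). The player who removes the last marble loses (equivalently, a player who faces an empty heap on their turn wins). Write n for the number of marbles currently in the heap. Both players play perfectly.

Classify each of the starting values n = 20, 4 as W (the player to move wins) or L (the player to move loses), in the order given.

20: W, 4: L

Use the standard recursion: the mover wins at a terminal position; elsewhere, the mover wins exactly when some move hands the opponent an L position.
n=0: no move; the opponent has just taken the last marble and therefore loses → W
n=1: the only move is to 0(W), a W ⇒ L
n=2: can move to 1, which is L ⇒ W
n=3: can move to 1, which is L ⇒ W
n=4: moves to 3(W), 2(W); every one is W ⇒ L
n=5: can move to 4, which is L ⇒ W
n=6: can move to 4, which is L ⇒ W
n=7: can move to 1, which is L ⇒ W
n=8: moves to 7(W), 6(W), 2(W); every one is W ⇒ L
n=9: can move to 8, which is L ⇒ W
n=10: can move to 8, which is L ⇒ W
n=11: moves to 10(W), 9(W), 5(W); every one is W ⇒ L
n=12: can move to 11, which is L ⇒ W
n=13: can move to 11, which is L ⇒ W
n=14: can move to 8, which is L ⇒ W
n=15: moves to 14(W), 13(W), 9(W); every one is W ⇒ L
n=16: can move to 15, which is L ⇒ W
n=17: can move to 15, which is L ⇒ W
n=18: moves to 17(W), 16(W), 12(W); every one is W ⇒ L
n=19: can move to 18, which is L ⇒ W
n=20: can move to 18, which is L ⇒ W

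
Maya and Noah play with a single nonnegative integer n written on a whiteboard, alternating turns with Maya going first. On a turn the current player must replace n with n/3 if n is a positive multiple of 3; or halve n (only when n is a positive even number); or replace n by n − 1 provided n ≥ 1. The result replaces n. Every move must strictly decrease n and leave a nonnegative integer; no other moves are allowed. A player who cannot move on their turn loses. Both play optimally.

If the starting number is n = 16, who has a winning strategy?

Build the W/L table. Terminal = L. A non-terminal position is W if it has a move to some L; otherwise it is L.
n=0: no move → L
n=1: →0(L), so W
n=2: →1(W) only, which is W, so L
n=3: →2(L), so W
n=4: →2(L), so W
n=5: →4(W) only, which is W, so L
n=6: →2(L), so W
n=7: →6(W) only, which is W, so L
n=8: →7(L), so W
n=9: →3(W), 8(W) — all W, so L
n=10: →5(L), so W
n=11: →10(W) only, which is W, so L
n=12: →11(L), so W
n=13: →12(W) only, which is W, so L
n=14: →7(L), so W
n=15: →5(L), so W
n=16: →8(W), 15(W) — all W, so L
The starting position 16 is L: whatever Maya does, the opponent receives a W position.

Noah wins.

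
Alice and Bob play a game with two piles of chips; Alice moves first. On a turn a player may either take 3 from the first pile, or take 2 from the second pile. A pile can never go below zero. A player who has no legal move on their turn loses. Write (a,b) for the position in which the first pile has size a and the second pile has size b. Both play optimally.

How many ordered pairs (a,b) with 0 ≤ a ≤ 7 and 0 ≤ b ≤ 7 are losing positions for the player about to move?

Positions with no move are L. A position that does have a move is losing for the player to move precisely when every available move leads to a winning position for the opponent. Fill in the labels:
Every move lowers a or b (never raises either), so fill the grid row by row in increasing a, and left to right within a row: each cell's successors are then already labelled.
      b=0  b=1  b=2  b=3  b=4  b=5  b=6  b=7
a=0:    L    L    W    W    L    L    W    W
a=1:    L    L    W    W    L    L    W    W
a=2:    L    L    W    W    L    L    W    W
a=3:    W    W    L    L    W    W    L    L
a=4:    W    W    L    L    W    W    L    L
a=5:    W    W    L    L    W    W    L    L
a=6:    L    L    W    W    L    L    W    W
a=7:    L    L    W    W    L    L    W    W
Cells with no legal move (terminal, hence L): (0,0), (0,1), (1,0), (1,1), (2,0), (2,1).
The remaining L cells, each justified by listing all of its moves:
(0,4): the only move is to (0,2)(W), a W ⇒ L
(0,5): the only move is to (0,3)(W), a W ⇒ L
(1,4): the only move is to (1,2)(W), a W ⇒ L
(1,5): the only move is to (1,3)(W), a W ⇒ L
(2,4): the only move is to (2,2)(W), a W ⇒ L
(2,5): the only move is to (2,3)(W), a W ⇒ L
(3,2): moves to (0,2)(W), (3,0)(W); every one is W ⇒ L
(3,3): moves to (0,3)(W), (3,1)(W); every one is W ⇒ L
(3,6): moves to (0,6)(W), (3,4)(W); every one is W ⇒ L
(3,7): moves to (0,7)(W), (3,5)(W); every one is W ⇒ L
(4,2): moves to (1,2)(W), (4,0)(W); every one is W ⇒ L
(4,3): moves to (1,3)(W), (4,1)(W); every one is W ⇒ L
(4,6): moves to (1,6)(W), (4,4)(W); every one is W ⇒ L
(4,7): moves to (1,7)(W), (4,5)(W); every one is W ⇒ L
(5,2): moves to (2,2)(W), (5,0)(W); every one is W ⇒ L
(5,3): moves to (2,3)(W), (5,1)(W); every one is W ⇒ L
(5,6): moves to (2,6)(W), (5,4)(W); every one is W ⇒ L
(5,7): moves to (2,7)(W), (5,5)(W); every one is W ⇒ L
(6,0): the only move is to (3,0)(W), a W ⇒ L
(6,1): the only move is to (3,1)(W), a W ⇒ L
(6,4): moves to (3,4)(W), (6,2)(W); every one is W ⇒ L
(6,5): moves to (3,5)(W), (6,3)(W); every one is W ⇒ L
(7,0): the only move is to (4,0)(W), a W ⇒ L
(7,1): the only move is to (4,1)(W), a W ⇒ L
(7,4): moves to (4,4)(W), (7,2)(W); every one is W ⇒ L
(7,5): moves to (4,5)(W), (7,3)(W); every one is W ⇒ L
Every other cell has at least one move into one of the L cells above, so it is W.
L cells per row: a=0: 4, a=1: 4, a=2: 4, a=3: 4, a=4: 4, a=5: 4, a=6: 4, a=7: 4; total 32.

32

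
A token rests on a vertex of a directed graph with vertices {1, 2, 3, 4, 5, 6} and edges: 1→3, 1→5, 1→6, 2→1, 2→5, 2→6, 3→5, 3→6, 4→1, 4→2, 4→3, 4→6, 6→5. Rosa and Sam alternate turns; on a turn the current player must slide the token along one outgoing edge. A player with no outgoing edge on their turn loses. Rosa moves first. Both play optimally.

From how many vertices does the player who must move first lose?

2

Work bottom-up. With no move the player to move loses. Otherwise the position is W if at least one move leads to an L position for the opponent, and L if every move leads to a W.
Every edge goes from a vertex to one that appears earlier in the order 5, 6, 3, 1, 2, 4, so processing vertices in that order labels each vertex after all of its successors.
5: no outgoing edge → L
6: W (go to 5, an L position)
3: W (go to 5, an L position)
1: W (go to 5, an L position)
2: W (go to 5, an L position)
4: L (options 2(W), 1(W), 3(W), 6(W) are all W)
The L vertices are 4, 5; that is 2 in all.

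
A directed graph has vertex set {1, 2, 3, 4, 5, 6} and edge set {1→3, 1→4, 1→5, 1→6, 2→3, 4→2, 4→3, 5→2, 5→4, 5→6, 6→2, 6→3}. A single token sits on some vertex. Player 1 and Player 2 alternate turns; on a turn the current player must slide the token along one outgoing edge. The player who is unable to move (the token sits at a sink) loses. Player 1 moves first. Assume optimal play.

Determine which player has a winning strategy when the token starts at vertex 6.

Label each position W (a win for the player to move) or L (a loss). A position with no legal move is L; any other position is W exactly when some move reaches an L, and L when every move reaches a W.
Every edge goes from a vertex to one that appears earlier in the order 3, 2, 6, 4, 5, 1, so processing vertices in that order labels each vertex after all of its successors.
3: no outgoing edge → L
2: reaches L-position 3 → W
6: reaches L-position 3 → W
4: reaches L-position 3 → W
5: only reaches 4(W), 6(W), 2(W), all W → L
1: reaches L-position 5 → W
The starting position 6 is W: Player 1 should move to 3, handing over an L position.

Player 1 wins.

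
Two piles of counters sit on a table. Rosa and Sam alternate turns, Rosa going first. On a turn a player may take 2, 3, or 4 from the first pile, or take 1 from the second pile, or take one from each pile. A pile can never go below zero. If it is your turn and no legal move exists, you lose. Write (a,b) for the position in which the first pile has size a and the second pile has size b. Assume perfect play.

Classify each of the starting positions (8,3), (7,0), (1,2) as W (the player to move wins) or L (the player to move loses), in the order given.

Positions with no move are L. A position that does have a move is losing for the player to move precisely when every available move leads to a winning position for the opponent. Fill in the labels:
No move ever increases a pile, so every position that can arise here has a ≤ 8 and b ≤ 3; it is enough to label the cells with 0 ≤ a ≤ 8 and 0 ≤ b ≤ 3.
Every move lowers a or b (never raises either), so fill the grid row by row in increasing a, and left to right within a row: each cell's successors are then already labelled.
      b=0  b=1  b=2  b=3
a=0:    L    W    L    W
a=1:    L    W    L    W
a=2:    W    W    W    W
a=3:    W    L    W    L
a=4:    W    L    W    L
a=5:    W    W    W    W
a=6:    L    W    L    W
a=7:    L    W    L    W
a=8:    W    W    W    W
Cells with no legal move (terminal, hence L): (0,0), (1,0).
The remaining L cells, each justified by listing all of its moves:
(0,2): →(0,1)(W) only, which is W, so L
(1,2): →(1,1)(W), (0,1)(W) — all W, so L
(3,1): →(1,1)(W), (0,1)(W), (3,0)(W), (2,0)(W) — all W, so L
(3,3): →(1,3)(W), (0,3)(W), (3,2)(W), (2,2)(W) — all W, so L
(4,1): →(2,1)(W), (1,1)(W), (0,1)(W), (4,0)(W), (3,0)(W) — all W, so L
(4,3): →(2,3)(W), (1,3)(W), (0,3)(W), (4,2)(W), (3,2)(W) — all W, so L
(6,0): →(4,0)(W), (3,0)(W), (2,0)(W) — all W, so L
(6,2): →(4,2)(W), (3,2)(W), (2,2)(W), (6,1)(W), (5,1)(W) — all W, so L
(7,0): →(5,0)(W), (4,0)(W), (3,0)(W) — all W, so L
(7,2): →(5,2)(W), (4,2)(W), (3,2)(W), (7,1)(W), (6,1)(W) — all W, so L
Every other cell has at least one move into one of the L cells above, so it is W.
(8,3): the move to (4,3) reaches an L cell, so W
(7,0): one of the L cells justified above, so L
(1,2): one of the L cells justified above, so L

(8,3): W, (7,0): L, (1,2): L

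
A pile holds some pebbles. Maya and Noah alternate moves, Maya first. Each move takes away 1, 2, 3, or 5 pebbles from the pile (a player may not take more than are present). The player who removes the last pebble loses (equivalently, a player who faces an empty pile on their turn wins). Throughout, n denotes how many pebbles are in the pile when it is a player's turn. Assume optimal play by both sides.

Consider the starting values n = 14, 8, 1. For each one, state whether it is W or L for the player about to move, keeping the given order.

Label each position W (a win for the player to move) or L (a loss). A position with no legal move is W; any other position is W exactly when some move reaches an L, and L when every move reaches a W.
n=0: no move; the opponent has just taken the last pebble and therefore loses → W
n=1: →0(W) only, which is W, so L
n=2: →1(L), so W
n=3: →1(L), so W
n=4: →1(L), so W
n=5: →4(W), 3(W), 2(W), 0(W) — all W, so L
n=6: →5(L), so W
n=7: →5(L), so W
n=8: →5(L), so W
n=9: →8(W), 7(W), 6(W), 4(W) — all W, so L
n=10: →9(L), so W
n=11: →9(L), so W
n=12: →9(L), so W
n=13: →12(W), 11(W), 10(W), 8(W) — all W, so L
n=14: →13(L), so W

14: W, 8: W, 1: L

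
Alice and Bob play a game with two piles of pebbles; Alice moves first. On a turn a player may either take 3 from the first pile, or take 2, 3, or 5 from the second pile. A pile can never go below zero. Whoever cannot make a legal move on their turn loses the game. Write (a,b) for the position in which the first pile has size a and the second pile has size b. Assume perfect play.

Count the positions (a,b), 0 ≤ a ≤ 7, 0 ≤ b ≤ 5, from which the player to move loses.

Label each position W (a win for the player to move) or L (a loss). A position with no legal move is L; any other position is W exactly when some move reaches an L, and L when every move reaches a W.
Every move lowers a or b (never raises either), so fill the grid row by row in increasing a, and left to right within a row: each cell's successors are then already labelled.
      b=0  b=1  b=2  b=3  b=4  b=5
a=0:    L    L    W    W    W    W
a=1:    L    L    W    W    W    W
a=2:    L    L    W    W    W    W
a=3:    W    W    L    L    W    W
a=4:    W    W    L    L    W    W
a=5:    W    W    L    L    W    W
a=6:    L    L    W    W    W    W
a=7:    L    L    W    W    W    W
Cells with no legal move (terminal, hence L): (0,0), (0,1), (1,0), (1,1), (2,0), (2,1).
The remaining L cells, each justified by listing all of its moves:
(3,2): L (options (0,2)(W), (3,0)(W) are all W)
(3,3): L (options (0,3)(W), (3,1)(W), (3,0)(W) are all W)
(4,2): L (options (1,2)(W), (4,0)(W) are all W)
(4,3): L (options (1,3)(W), (4,1)(W), (4,0)(W) are all W)
(5,2): L (options (2,2)(W), (5,0)(W) are all W)
(5,3): L (options (2,3)(W), (5,1)(W), (5,0)(W) are all W)
(6,0): L (sole option (3,0)(W) is W)
(6,1): L (sole option (3,1)(W) is W)
(7,0): L (sole option (4,0)(W) is W)
(7,1): L (sole option (4,1)(W) is W)
Every other cell has at least one move into one of the L cells above, so it is W.
L cells per row: a=0: 2, a=1: 2, a=2: 2, a=3: 2, a=4: 2, a=5: 2, a=6: 2, a=7: 2; total 16.

16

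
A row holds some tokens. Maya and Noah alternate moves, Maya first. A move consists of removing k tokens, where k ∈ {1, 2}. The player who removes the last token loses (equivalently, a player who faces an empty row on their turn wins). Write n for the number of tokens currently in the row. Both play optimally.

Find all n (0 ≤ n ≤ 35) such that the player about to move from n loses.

Use the standard recursion: the mover wins at a terminal position; elsewhere, the mover wins exactly when some move hands the opponent an L position.
n=0: no move; the opponent has just taken the last token and therefore loses → W
n=1: only reaches 0(W), which is W → L
n=2: reaches L-position 1 → W
n=3: reaches L-position 1 → W
n=4: only reaches 3(W), 2(W), all W → L
n=5: reaches L-position 4 → W
n=6: reaches L-position 4 → W
n=7: only reaches 6(W), 5(W), all W → L
n=8: reaches L-position 7 → W
n=9: reaches L-position 7 → W
n=10: only reaches 9(W), 8(W), all W → L
n=11: reaches L-position 10 → W
n=12: reaches L-position 10 → W
n=13: only reaches 12(W), 11(W), all W → L
n=14: reaches L-position 13 → W
n=15: reaches L-position 13 → W
n=16: only reaches 15(W), 14(W), all W → L
n=17: reaches L-position 16 → W
n=18: reaches L-position 16 → W
n=19: only reaches 18(W), 17(W), all W → L
n=20: reaches L-position 19 → W
n=21: reaches L-position 19 → W
n=22: only reaches 21(W), 20(W), all W → L
n=23: reaches L-position 22 → W
n=24: reaches L-position 22 → W
n=25: only reaches 24(W), 23(W), all W → L
n=26: reaches L-position 25 → W
n=27: reaches L-position 25 → W
n=28: only reaches 27(W), 26(W), all W → L
n=29: reaches L-position 28 → W
n=30: reaches L-position 28 → W
n=31: only reaches 30(W), 29(W), all W → L
n=32: reaches L-position 31 → W
n=33: reaches L-position 31 → W
n=34: only reaches 33(W), 32(W), all W → L
n=35: reaches L-position 34 → W
The losing starting values of n are exactly the entries labelled L in this table (12 of them).

1, 4, 7, 10, 13, 16, 19, 22, 25, 28, 31, 34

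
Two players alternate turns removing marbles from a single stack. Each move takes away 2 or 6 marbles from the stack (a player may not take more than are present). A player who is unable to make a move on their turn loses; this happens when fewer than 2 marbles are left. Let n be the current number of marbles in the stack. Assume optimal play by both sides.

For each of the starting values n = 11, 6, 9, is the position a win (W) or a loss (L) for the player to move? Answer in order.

Label each position W (a win for the player to move) or L (a loss). A position with no legal move is L; any other position is W exactly when some move reaches an L, and L when every move reaches a W.
n=0: no move → L
n=1: no move → L
n=2: W (go to 0, an L position)
n=3: W (go to 1, an L position)
n=4: L (sole option 2(W) is W)
n=5: L (sole option 3(W) is W)
n=6: W (go to 4, an L position)
n=7: W (go to 5, an L position)
n=8: L (options 6(W), 2(W) are all W)
n=9: L (options 7(W), 3(W) are all W)
n=10: W (go to 8, an L position)
n=11: W (go to 9, an L position)

11: W, 6: W, 9: L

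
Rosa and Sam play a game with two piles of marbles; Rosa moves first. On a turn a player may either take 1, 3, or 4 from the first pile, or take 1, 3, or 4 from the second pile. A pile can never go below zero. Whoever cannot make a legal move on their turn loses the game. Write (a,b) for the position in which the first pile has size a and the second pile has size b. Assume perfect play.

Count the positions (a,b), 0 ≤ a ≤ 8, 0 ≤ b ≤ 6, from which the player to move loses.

Label each position W (a win for the player to move) or L (a loss). A position with no legal move is L; any other position is W exactly when some move reaches an L, and L when every move reaches a W.
Every move lowers a or b (never raises either), so fill the grid row by row in increasing a, and left to right within a row: each cell's successors are then already labelled.
      b=0  b=1  b=2  b=3  b=4  b=5  b=6
a=0:    L    W    L    W    W    W    W
a=1:    W    L    W    L    W    W    W
a=2:    L    W    L    W    W    W    W
a=3:    W    L    W    L    W    W    W
a=4:    W    W    W    W    L    W    L
a=5:    W    W    W    W    W    L    W
a=6:    W    W    W    W    L    W    L
a=7:    L    W    L    W    W    W    W
a=8:    W    L    W    L    W    W    W
Cells with no legal move (terminal, hence L): (0,0).
The remaining L cells, each justified by listing all of its moves:
(0,2): only reaches (0,1)(W), which is W → L
(1,1): only reaches (0,1)(W), (1,0)(W), all W → L
(1,3): only reaches (0,3)(W), (1,2)(W), (1,0)(W), all W → L
(2,0): only reaches (1,0)(W), which is W → L
(2,2): only reaches (1,2)(W), (2,1)(W), all W → L
(3,1): only reaches (2,1)(W), (0,1)(W), (3,0)(W), all W → L
(3,3): only reaches (2,3)(W), (0,3)(W), (3,2)(W), (3,0)(W), all W → L
(4,4): only reaches (3,4)(W), (1,4)(W), (0,4)(W), (4,3)(W), (4,1)(W), (4,0)(W), all W → L
(4,6): only reaches (3,6)(W), (1,6)(W), (0,6)(W), (4,5)(W), (4,3)(W), (4,2)(W), all W → L
(5,5): only reaches (4,5)(W), (2,5)(W), (1,5)(W), (5,4)(W), (5,2)(W), (5,1)(W), all W → L
(6,4): only reaches (5,4)(W), (3,4)(W), (2,4)(W), (6,3)(W), (6,1)(W), (6,0)(W), all W → L
(6,6): only reaches (5,6)(W), (3,6)(W), (2,6)(W), (6,5)(W), (6,3)(W), (6,2)(W), all W → L
(7,0): only reaches (6,0)(W), (4,0)(W), (3,0)(W), all W → L
(7,2): only reaches (6,2)(W), (4,2)(W), (3,2)(W), (7,1)(W), all W → L
(8,1): only reaches (7,1)(W), (5,1)(W), (4,1)(W), (8,0)(W), all W → L
(8,3): only reaches (7,3)(W), (5,3)(W), (4,3)(W), (8,2)(W), (8,0)(W), all W → L
Every other cell has at least one move into one of the L cells above, so it is W.
L cells per row: a=0: 2, a=1: 2, a=2: 2, a=3: 2, a=4: 2, a=5: 1, a=6: 2, a=7: 2, a=8: 2; total 17.

17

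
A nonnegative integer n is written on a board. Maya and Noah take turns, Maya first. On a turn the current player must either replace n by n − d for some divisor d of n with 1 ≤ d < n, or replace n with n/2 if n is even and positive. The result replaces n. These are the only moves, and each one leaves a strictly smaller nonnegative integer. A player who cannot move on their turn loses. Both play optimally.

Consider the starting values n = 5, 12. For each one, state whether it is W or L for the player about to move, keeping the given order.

5: L, 12: W

Positions with no move are L. A position that does have a move is losing for the player to move precisely when every available move leads to a winning position for the opponent. Fill in the labels:
n=0: no move → L
n=1: no move → L
n=2: W (go to 1, an L position)
n=3: L (sole option 2(W) is W)
n=4: W (go to 3, an L position)
n=5: L (sole option 4(W) is W)
n=6: W (go to 3, an L position)
n=7: L (sole option 6(W) is W)
n=8: W (go to 7, an L position)
n=9: L (options 6(W), 8(W) are all W)
n=10: W (go to 5, an L position)
n=11: L (sole option 10(W) is W)
n=12: W (go to 9, an L position)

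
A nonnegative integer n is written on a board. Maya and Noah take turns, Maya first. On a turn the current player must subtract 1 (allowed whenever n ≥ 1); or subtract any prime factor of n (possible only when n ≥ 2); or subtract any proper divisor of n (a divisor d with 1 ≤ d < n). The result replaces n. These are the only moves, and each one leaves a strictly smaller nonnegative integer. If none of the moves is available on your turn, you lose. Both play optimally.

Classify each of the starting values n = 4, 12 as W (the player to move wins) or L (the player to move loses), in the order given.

4: L, 12: W

Classify positions by backward induction: terminal positions (no move available) are L. From any other position, the mover wins iff some move reaches an L.
n=0: no move → L
n=1: →0(L), so W
n=2: →0(L), so W
n=3: →0(L), so W
n=4: →2(W), 3(W) — all W, so L
n=5: →0(L), so W
n=6: →4(L), so W
n=7: →0(L), so W
n=8: →4(L), so W
n=9: →6(W), 8(W) — all W, so L
n=10: →9(L), so W
n=11: →0(L), so W
n=12: →9(L), so W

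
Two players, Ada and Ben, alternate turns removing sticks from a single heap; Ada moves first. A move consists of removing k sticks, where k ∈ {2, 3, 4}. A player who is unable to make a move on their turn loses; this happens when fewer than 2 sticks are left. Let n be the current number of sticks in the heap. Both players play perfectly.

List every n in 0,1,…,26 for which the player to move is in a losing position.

Positions with no move are L. A position that does have a move is losing for the player to move precisely when every available move leads to a winning position for the opponent. Fill in the labels:
n=0: no move → L
n=1: no move → L
n=2: reaches L-position 0 → W
n=3: reaches L-position 1 → W
n=4: reaches L-position 1 → W
n=5: reaches L-position 1 → W
n=6: only reaches 4(W), 3(W), 2(W), all W → L
n=7: only reaches 5(W), 4(W), 3(W), all W → L
n=8: reaches L-position 6 → W
n=9: reaches L-position 7 → W
n=10: reaches L-position 7 → W
n=11: reaches L-position 7 → W
n=12: only reaches 10(W), 9(W), 8(W), all W → L
n=13: only reaches 11(W), 10(W), 9(W), all W → L
n=14: reaches L-position 12 → W
n=15: reaches L-position 13 → W
n=16: reaches L-position 13 → W
n=17: reaches L-position 13 → W
n=18: only reaches 16(W), 15(W), 14(W), all W → L
n=19: only reaches 17(W), 16(W), 15(W), all W → L
n=20: reaches L-position 18 → W
n=21: reaches L-position 19 → W
n=22: reaches L-position 19 → W
n=23: reaches L-position 19 → W
n=24: only reaches 22(W), 21(W), 20(W), all W → L
n=25: only reaches 23(W), 22(W), 21(W), all W → L
n=26: reaches L-position 24 → W
Reading off the rows marked L gives the requested list; there are 10 such values of n.

0, 1, 6, 7, 12, 13, 18, 19, 24, 25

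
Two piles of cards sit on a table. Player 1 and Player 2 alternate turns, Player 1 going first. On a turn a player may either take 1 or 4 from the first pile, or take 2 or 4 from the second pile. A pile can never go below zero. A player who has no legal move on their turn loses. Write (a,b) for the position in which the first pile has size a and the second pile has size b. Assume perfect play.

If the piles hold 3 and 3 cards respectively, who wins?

Player 2 wins.

Build the W/L table. Terminal = L. A non-terminal position is W if it has a move to some L; otherwise it is L.
No move ever increases a pile, so every position that can arise here has a ≤ 3 and b ≤ 3; it is enough to label the cells with 0 ≤ a ≤ 3 and 0 ≤ b ≤ 3.
Every move lowers a or b (never raises either), so fill the grid row by row in increasing a, and left to right within a row: each cell's successors are then already labelled.
      b=0  b=1  b=2  b=3
a=0:    L    L    W    W
a=1:    W    W    L    L
a=2:    L    L    W    W
a=3:    W    W    L    L
Cells with no legal move (terminal, hence L): (0,0), (0,1).
The remaining L cells, each justified by listing all of its moves:
(1,2): L (options (0,2)(W), (1,0)(W) are all W)
(1,3): L (options (0,3)(W), (1,1)(W) are all W)
(2,0): L (sole option (1,0)(W) is W)
(2,1): L (sole option (1,1)(W) is W)
(3,2): L (options (2,2)(W), (3,0)(W) are all W)
(3,3): L (options (2,3)(W), (3,1)(W) are all W)
Every other cell has at least one move into one of the L cells above, so it is W.
The starting position (3,3) is L: whatever Player 1 does, the opponent receives a W position.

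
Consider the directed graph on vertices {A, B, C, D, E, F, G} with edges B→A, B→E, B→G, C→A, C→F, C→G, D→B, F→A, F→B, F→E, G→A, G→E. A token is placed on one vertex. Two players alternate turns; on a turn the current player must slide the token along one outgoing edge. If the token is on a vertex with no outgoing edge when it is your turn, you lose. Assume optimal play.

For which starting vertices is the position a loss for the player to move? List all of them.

Compute win/loss labels from the base case upward. A position with no move is L. Any other position is W if it can reach an L in one move, else L.
Every edge goes from a vertex to one that appears earlier in the order E, A, G, B, F, C, D, so processing vertices in that order labels each vertex after all of its successors.
E: no outgoing edge → L
A: no outgoing edge → L
G: reaches L-position A → W
B: reaches L-position A → W
F: reaches L-position A → W
C: reaches L-position A → W
D: only reaches B(W), which is W → L
The losing starting vertices are exactly the entries labelled L in this table (3 of them).

A, D, E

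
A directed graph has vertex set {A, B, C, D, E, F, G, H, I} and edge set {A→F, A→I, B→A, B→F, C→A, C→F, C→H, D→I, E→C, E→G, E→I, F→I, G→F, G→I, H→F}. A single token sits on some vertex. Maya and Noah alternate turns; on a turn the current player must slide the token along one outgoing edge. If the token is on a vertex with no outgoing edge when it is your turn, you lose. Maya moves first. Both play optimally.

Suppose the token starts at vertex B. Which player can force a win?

Use the standard recursion: the mover loses at a terminal position; elsewhere, the mover wins exactly when some move hands the opponent an L position.
Every edge goes from a vertex to one that appears earlier in the order I, F, A, H, G, D, B, C, E, so processing vertices in that order labels each vertex after all of its successors.
I: no outgoing edge → L
F: →I(L), so W
A: →I(L), so W
H: →F(W) only, which is W, so L
G: →I(L), so W
D: →I(L), so W
B: →A(W), F(W) — all W, so L
C: →H(L), so W
E: →I(L), so W
The starting position B is L: whatever Maya does, the opponent receives a W position.

Noah wins.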